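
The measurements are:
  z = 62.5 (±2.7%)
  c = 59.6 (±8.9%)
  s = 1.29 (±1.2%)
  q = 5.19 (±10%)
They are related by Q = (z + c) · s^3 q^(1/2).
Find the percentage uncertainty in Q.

7.66%

Let u = z + c = 122. δu = √(δz² + δc²) = √(2.85 + 28.1) = 5.57, so δu/u = 0.0456.
Q is then a monomial in u, s, q:
δQ/Q = √((δu/u)² + (3·δs/s)² + (½·δq/q)²) = √(0.00208 + 0.00130 + 0.00250) = 0.0766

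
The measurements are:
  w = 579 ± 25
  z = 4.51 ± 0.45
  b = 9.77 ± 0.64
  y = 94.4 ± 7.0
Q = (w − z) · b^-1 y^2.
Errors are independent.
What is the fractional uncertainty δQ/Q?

0.168

Let u = w − z = 574. δu = √(δw² + δz²) = √(625 + 0.203) = 25.0, so δu/u = 0.0435.
Q is then a monomial in u, b, y:
δQ/Q = √((δu/u)² + (-1·δb/b)² + (2·δy/y)²) = √(0.00189 + 0.00429 + 0.0220) = 0.168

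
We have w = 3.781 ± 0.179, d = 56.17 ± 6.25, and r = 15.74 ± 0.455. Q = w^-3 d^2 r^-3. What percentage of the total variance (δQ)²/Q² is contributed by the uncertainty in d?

64.1%

(δQ/Q)² = (-3·δw/w)² + (2·δd/d)² + (-3·δr/r)²
  w term: (-3×0.0473)² = 0.0202
  d term: (2×0.111)² = 0.0495
  r term: (-3×0.0289)² = 0.00752
Total = 0.0772. Share from d = 0.0495/0.0772 = 0.641.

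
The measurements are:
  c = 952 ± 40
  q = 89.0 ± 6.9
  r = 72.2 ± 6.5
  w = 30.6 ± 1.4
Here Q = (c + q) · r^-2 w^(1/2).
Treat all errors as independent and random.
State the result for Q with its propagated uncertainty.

1.10 ± 0.205

Let u = c + q = 1040. δu = √(δc² + δq²) = √(1600 + 47.6) = 40.6, so δu/u = 0.0390.
Q is then a monomial in u, r, w:
δQ/Q = √((δu/u)² + (-2·δr/r)² + (½·δw/w)²) = √(0.00152 + 0.0324 + 0.000523) = 0.186
Q = 1.10, so δQ = 0.186 × 1.10 = 0.205.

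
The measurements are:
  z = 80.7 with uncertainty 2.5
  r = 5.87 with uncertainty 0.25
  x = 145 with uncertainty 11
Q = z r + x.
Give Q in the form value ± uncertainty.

619 ± 27.3

Let p = z·r = 474. δp/p = √((1·δz/z)² + (1·δr/r)²) = √(0.000960 + 0.00181) = 0.0527, so δp = 24.9.
Q = p + x: δQ = √(δp² + δx²) = √(622 + 121) = 27.3
Q = 619.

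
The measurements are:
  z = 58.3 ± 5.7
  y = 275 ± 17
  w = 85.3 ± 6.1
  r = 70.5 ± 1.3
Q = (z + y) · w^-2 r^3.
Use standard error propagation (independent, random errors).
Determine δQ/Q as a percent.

Let u = z + y = 333. δu = √(δz² + δy²) = √(32.5 + 289) = 17.9, so δu/u = 0.0538.
Q is then a monomial in u, w, r:
δQ/Q = √((δu/u)² + (-2·δw/w)² + (3·δr/r)²) = √(0.00289 + 0.0205 + 0.00306) = 0.163

16.3%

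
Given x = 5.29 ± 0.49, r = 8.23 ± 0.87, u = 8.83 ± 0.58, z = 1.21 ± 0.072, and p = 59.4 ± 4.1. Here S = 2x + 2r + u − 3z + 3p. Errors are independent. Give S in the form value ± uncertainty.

210 ± 12.5

Sums and differences: (δS)² = Σ (cᵢ δxᵢ)².
  (2·δx)² = 0.960;  (2·δr)² = 3.03;  (δu)² = 0.336;  (3·δz)² = 0.0467;  (3·δp)² = 151
δS = √(156) = 12.5
S = 210.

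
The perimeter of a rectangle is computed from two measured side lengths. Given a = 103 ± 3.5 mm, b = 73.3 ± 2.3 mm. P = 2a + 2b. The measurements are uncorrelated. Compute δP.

8.38 mm

Sums and differences: (δP)² = Σ (cᵢ δxᵢ)².
  (2·δa)² = 49.0;  (2·δb)² = 21.2
δP = √(70.2) = 8.38 mm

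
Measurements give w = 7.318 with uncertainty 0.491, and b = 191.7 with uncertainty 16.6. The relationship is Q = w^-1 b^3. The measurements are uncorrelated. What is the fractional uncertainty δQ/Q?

Relative error in a monomial: (δQ/Q)² = Σ (nᵢ · δxᵢ/xᵢ)².
  (-1·δw/w)² = (-1×0.0671)² = 0.00450;  (3·δb/b)² = (3×0.0866)² = 0.0675
δQ/Q = √(0.0720) = 0.268

0.268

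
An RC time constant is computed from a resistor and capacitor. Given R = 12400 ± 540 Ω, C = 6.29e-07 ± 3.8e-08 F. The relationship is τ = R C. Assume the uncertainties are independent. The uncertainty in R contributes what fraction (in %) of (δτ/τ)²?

34.2%

(δτ/τ)² = (1·δR/R)² + (1·δC/C)²
  R term: (1×0.0435)² = 0.00190
  C term: (1×0.0604)² = 0.00365
Total = 0.00555. Share from R = 0.00190/0.00555 = 0.342.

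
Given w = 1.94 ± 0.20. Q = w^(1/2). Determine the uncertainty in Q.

0.0718

Each factor contributes (exponent × relative error)² to (δQ/Q)²:
  (½·δw/w)² = (0.5×0.103)² = 0.00266
δQ/Q = √(0.00266) = 0.0515
Q = 1.39, so δQ = 0.0515 × 1.39 = 0.0718.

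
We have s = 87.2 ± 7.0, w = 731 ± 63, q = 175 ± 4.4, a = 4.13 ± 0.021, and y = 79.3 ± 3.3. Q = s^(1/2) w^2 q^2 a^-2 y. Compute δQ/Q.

Since Q is a product/quotient, work with relative uncertainties:
  (½·δs/s)² = (0.5×0.0803)² = 0.00161;  (2·δw/w)² = (2×0.0862)² = 0.0297;  (2·δq/q)² = (2×0.0251)² = 0.00253;  (-2·δa/a)² = (-2×0.00508)² = 0.000103;  (1·δy/y)² = (1×0.0416)² = 0.00173
δQ/Q = √(0.0357) = 0.189

0.189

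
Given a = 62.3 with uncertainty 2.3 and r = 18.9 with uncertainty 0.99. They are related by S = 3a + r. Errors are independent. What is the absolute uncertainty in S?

6.97

S is a linear combination, so absolute uncertainties add in quadrature:
  (3·δa)² = 47.6;  (δr)² = 0.980
δS = √(48.6) = 6.97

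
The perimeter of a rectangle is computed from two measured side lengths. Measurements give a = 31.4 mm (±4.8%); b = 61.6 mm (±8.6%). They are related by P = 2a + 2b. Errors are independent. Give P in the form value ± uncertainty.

For a sum/difference, combine absolute errors in quadrature:
  (2·δa)² = 9.09;  (2·δb)² = 112
δP = √(121) = 11.0 mm
P = 186 mm.

186 ± 11.0 mm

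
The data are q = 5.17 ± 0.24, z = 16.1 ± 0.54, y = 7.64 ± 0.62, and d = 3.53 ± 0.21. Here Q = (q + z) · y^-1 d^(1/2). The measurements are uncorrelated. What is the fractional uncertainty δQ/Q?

0.0908

Let u = q + z = 21.3. δu = √(δq² + δz²) = √(0.0576 + 0.292) = 0.591, so δu/u = 0.0278.
Q is then a monomial in u, y, d:
δQ/Q = √((δu/u)² + (-1·δy/y)² + (½·δd/d)²) = √(0.000772 + 0.00659 + 0.000885) = 0.0908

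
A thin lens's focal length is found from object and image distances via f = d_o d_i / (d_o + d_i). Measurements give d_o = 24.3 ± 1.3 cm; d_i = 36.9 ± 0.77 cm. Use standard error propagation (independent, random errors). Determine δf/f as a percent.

∂f/∂d_o = (d_i/(d_o+d_i))² = 0.364;  ∂f/∂d_i = (d_o/(d_o+d_i))² = 0.158
δf = √((∂f/∂d_o · δd_o)² + (∂f/∂d_i · δd_i)²) = √(0.223 + 0.0147) = 0.488 cm
f = 14.7 cm, so δf/f = 0.488/14.7 = 0.0333.

3.33%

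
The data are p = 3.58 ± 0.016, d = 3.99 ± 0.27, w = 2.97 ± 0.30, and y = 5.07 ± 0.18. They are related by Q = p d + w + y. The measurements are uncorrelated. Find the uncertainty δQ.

Let h = p·d = 14.3. δh/h = √((1·δp/p)² + (1·δd/d)²) = √(2e-05 + 0.00458) = 0.0678, so δh = 0.969.
Q = h + w + y: δQ = √(δh² + δw² + δy²) = √(0.938 + 0.0900 + 0.0324) = 1.03

1.03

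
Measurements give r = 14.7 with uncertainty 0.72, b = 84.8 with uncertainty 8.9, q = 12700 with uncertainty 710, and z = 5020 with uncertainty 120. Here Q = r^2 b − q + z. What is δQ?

Let p = r^2·b = 18300. δp/p = √((2·δr/r)² + (1·δb/b)²) = √(0.00960 + 0.0110) = 0.144, so δp = 2630.
Q = p − q + z: δQ = √(δp² + δq² + δz²) = √(6.92e+06 + 5.04e+05 + 14400) = 2730

2730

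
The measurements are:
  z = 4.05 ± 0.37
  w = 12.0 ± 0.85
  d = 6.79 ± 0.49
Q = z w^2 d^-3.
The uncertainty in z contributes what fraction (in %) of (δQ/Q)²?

(δQ/Q)² = (1·δz/z)² + (2·δw/w)² + (-3·δd/d)²
  z term: (1×0.0914)² = 0.00835
  w term: (2×0.0708)² = 0.0201
  d term: (-3×0.0722)² = 0.0469
Total = 0.0753. Share from z = 0.00835/0.0753 = 0.111.

11.1%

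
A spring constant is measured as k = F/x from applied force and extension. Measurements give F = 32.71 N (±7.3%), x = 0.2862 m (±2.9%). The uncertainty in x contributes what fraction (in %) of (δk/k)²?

(δk/k)² = (1·δF/F)² + (-1·δx/x)²
  F term: (1×0.0730)² = 0.00533
  x term: (-1×0.0290)² = 0.000841
Total = 0.00617. Share from x = 0.000841/0.00617 = 0.136.

13.6%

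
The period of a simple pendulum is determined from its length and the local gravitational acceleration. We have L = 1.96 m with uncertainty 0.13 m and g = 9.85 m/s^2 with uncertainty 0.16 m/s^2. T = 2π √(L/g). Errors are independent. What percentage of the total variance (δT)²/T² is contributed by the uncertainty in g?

5.66%

(δT/T)² = (½·δL/L)² + (−½·δg/g)²
  L term: (0.5×0.0663)² = 0.00110
  g term: (-0.5×0.0162)² = 6.6e-05
Total = 0.00117. Share from g = 6.6e-05/0.00117 = 0.0566.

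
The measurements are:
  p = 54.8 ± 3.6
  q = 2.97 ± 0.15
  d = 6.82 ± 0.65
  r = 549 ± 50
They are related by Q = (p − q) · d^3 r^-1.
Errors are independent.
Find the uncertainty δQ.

Let u = p − q = 51.8. δu = √(δp² + δq²) = √(13.0 + 0.0225) = 3.60, so δu/u = 0.0695.
Q is then a monomial in u, d, r:
δQ/Q = √((δu/u)² + (3·δd/d)² + (-1·δr/r)²) = √(0.00483 + 0.0818 + 0.00829) = 0.308
Q = 29.9, so δQ = 0.308 × 29.9 = 9.22.

9.22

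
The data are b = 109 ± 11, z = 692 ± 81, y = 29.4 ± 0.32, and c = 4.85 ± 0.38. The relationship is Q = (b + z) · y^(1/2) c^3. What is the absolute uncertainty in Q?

Let u = b + z = 801. δu = √(δb² + δz²) = √(121 + 6560) = 81.7, so δu/u = 0.102.
Q is then a monomial in u, y, c:
δQ/Q = √((δu/u)² + (½·δy/y)² + (3·δc/c)²) = √(0.0104 + 2.96e-05 + 0.0552) = 0.256
Q = 4.95e+05, so δQ = 0.256 × 4.95e+05 = 1.27e+05.

1.27e+05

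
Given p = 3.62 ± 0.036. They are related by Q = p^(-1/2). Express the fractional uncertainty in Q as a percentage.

Q ∝ p^(-1/2), so δQ/Q = |−½| · δp/p = 0.5 × 0.00994 = 0.00497.

0.497%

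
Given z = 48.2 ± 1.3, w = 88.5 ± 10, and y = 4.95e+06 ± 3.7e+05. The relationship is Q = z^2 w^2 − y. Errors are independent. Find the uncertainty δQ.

Let p = z^2·w^2 = 1.82e+07. δp/p = √((2·δz/z)² + (2·δw/w)²) = √(0.00291 + 0.0511) = 0.232, so δp = 4.23e+06.
Q = p − y: δQ = √(δp² + δy²) = √(1.79e+13 + 1.37e+11) = 4.24e+06

4.24e+06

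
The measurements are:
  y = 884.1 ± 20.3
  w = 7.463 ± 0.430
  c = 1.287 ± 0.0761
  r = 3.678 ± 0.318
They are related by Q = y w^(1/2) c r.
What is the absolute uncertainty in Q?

Products/powers → add relative errors in quadrature, weighted by exponent:
  (1·δy/y)² = (1×0.0230)² = 0.000527;  (½·δw/w)² = (0.5×0.0576)² = 0.000830;  (1·δc/c)² = (1×0.0591)² = 0.00350;  (1·δr/r)² = (1×0.0865)² = 0.00748
δQ/Q = √(0.0123) = 0.111
Q = 11430, so δQ = 0.111 × 11430 = 1270.

1270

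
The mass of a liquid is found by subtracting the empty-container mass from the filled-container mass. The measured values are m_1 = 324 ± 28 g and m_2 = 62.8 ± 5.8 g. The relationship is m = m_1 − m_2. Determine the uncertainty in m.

Sums and differences: (δm)² = Σ (cᵢ δxᵢ)².
  (δm_1)² = 784;  (δm_2)² = 33.6
δm = √(818) = 28.6 g

28.6 g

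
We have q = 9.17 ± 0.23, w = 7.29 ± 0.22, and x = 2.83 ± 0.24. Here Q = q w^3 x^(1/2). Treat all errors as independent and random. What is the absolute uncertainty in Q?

616

Products/powers → add relative errors in quadrature, weighted by exponent:
  (1·δq/q)² = (1×0.0251)² = 0.000629;  (3·δw/w)² = (3×0.0302)² = 0.00820;  (½·δx/x)² = (0.5×0.0848)² = 0.00180
δQ/Q = √(0.0106) = 0.103
Q = 5980, so δQ = 0.103 × 5980 = 616.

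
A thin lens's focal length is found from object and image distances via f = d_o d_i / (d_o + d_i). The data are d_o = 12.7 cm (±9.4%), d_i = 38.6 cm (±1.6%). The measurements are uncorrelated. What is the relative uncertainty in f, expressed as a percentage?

∂f/∂d_o = (d_i/(d_o+d_i))² = 0.566;  ∂f/∂d_i = (d_o/(d_o+d_i))² = 0.0613
δf = √((∂f/∂d_o · δd_o)² + (∂f/∂d_i · δd_i)²) = √(0.457 + 0.00143) = 0.677 cm
f = 9.56 cm, so δf/f = 0.677/9.56 = 0.0708.

7.08%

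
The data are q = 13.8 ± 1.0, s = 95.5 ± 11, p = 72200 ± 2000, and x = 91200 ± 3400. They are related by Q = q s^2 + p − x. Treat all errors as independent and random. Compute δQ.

Let w = q·s^2 = 1.26e+05. δw/w = √((1·δq/q)² + (2·δs/s)²) = √(0.00525 + 0.0531) = 0.241, so δw = 30400.
Q = w + p − x: δQ = √(δw² + δp² + δx²) = √(9.24e+08 + 4e+06 + 1.16e+07) = 30600

30600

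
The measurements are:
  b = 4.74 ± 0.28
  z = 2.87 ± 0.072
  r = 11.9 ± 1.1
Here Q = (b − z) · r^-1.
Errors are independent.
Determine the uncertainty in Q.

0.0283

Let u = b − z = 1.87. δu = √(δb² + δz²) = √(0.0784 + 0.00518) = 0.289, so δu/u = 0.155.
Q is then a monomial in u, r:
δQ/Q = √((δu/u)² + (-1·δr/r)²) = √(0.0239 + 0.00854) = 0.180
Q = 0.157, so δQ = 0.180 × 0.157 = 0.0283.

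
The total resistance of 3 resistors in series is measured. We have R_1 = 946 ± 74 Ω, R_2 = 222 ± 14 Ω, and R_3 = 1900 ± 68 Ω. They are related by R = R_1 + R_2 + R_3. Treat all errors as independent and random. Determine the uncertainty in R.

R is a linear combination, so absolute uncertainties add in quadrature:
  (δR_1)² = 5480;  (δR_2)² = 196;  (δR_3)² = 4620
δR = √(10300) = 101 Ω

101 Ω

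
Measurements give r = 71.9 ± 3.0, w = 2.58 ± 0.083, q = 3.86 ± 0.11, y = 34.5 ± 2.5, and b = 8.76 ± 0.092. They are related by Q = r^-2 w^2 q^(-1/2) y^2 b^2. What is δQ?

Each factor contributes (exponent × relative error)² to (δQ/Q)²:
  (-2·δr/r)² = (-2×0.0417)² = 0.00696;  (2·δw/w)² = (2×0.0322)² = 0.00414;  (−½·δq/q)² = (-0.5×0.0285)² = 0.000203;  (2·δy/y)² = (2×0.0725)² = 0.0210;  (2·δb/b)² = (2×0.0105)² = 0.000441
δQ/Q = √(0.0328) = 0.181
Q = 59.9, so δQ = 0.181 × 59.9 = 10.8.

10.8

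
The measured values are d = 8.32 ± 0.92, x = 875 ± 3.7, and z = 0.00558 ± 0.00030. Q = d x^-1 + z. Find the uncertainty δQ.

Let p = d·x^-1 = 0.00951. δp/p = √((1·δd/d)² + (-1·δx/x)²) = √(0.0122 + 1.79e-05) = 0.111, so δp = 0.00105.
Q = p + z: δQ = √(δp² + δz²) = √(1.11e-06 + 9e-08) = 0.00109

0.00109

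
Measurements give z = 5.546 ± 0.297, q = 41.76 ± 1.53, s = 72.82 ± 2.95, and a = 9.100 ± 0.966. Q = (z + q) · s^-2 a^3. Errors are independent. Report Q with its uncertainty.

Let u = z + q = 47.31. δu = √(δz² + δq²) = √(0.0882 + 2.34) = 1.56, so δu/u = 0.0329.
Q is then a monomial in u, s, a:
δQ/Q = √((δu/u)² + (-2·δs/s)² + (3·δa/a)²) = √(0.00109 + 0.00656 + 0.101) = 0.330
Q = 6.723, so δQ = 0.330 × 6.723 = 2.22.

6.723 ± 2.22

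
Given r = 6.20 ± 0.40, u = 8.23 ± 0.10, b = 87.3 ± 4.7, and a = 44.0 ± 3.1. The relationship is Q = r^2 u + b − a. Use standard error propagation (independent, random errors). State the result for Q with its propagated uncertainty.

360 ± 41.4

Let p = r^2·u = 316. δp/p = √((2·δr/r)² + (1·δu/u)²) = √(0.0166 + 0.000148) = 0.130, so δp = 41.0.
Q = p + b − a: δQ = √(δp² + δb² + δa²) = √(1680 + 22.1 + 9.61) = 41.4
Q = 360.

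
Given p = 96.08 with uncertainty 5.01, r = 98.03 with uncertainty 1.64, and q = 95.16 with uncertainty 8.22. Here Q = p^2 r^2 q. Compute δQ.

Since Q is a product/quotient, work with relative uncertainties:
  (2·δp/p)² = (2×0.0521)² = 0.0109;  (2·δr/r)² = (2×0.0167)² = 0.00112;  (1·δq/q)² = (1×0.0864)² = 0.00746
δQ/Q = √(0.0195) = 0.139
Q = 8.442e+09, so δQ = 0.139 × 8.442e+09 = 1.18e+09.

1.18e+09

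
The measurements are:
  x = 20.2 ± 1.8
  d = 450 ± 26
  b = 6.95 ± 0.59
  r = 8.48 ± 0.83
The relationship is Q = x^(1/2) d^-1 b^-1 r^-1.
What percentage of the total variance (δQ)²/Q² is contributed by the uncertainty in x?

(δQ/Q)² = (½·δx/x)² + (-1·δd/d)² + (-1·δb/b)² + (-1·δr/r)²
  x term: (0.5×0.0891)² = 0.00199
  d term: (-1×0.0578)² = 0.00334
  b term: (-1×0.0849)² = 0.00721
  r term: (-1×0.0979)² = 0.00958
Total = 0.0221. Share from x = 0.00199/0.0221 = 0.0898.

8.98%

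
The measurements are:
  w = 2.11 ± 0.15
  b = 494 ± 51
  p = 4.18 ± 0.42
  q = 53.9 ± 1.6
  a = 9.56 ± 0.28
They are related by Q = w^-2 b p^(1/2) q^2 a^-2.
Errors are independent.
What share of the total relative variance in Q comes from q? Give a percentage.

8.73%

(δQ/Q)² = (-2·δw/w)² + (1·δb/b)² + (½·δp/p)² + (2·δq/q)² + (-2·δa/a)²
  w term: (-2×0.0711)² = 0.0202
  b term: (1×0.103)² = 0.0107
  p term: (0.5×0.100)² = 0.00252
  q term: (2×0.0297)² = 0.00352
  a term: (-2×0.0293)² = 0.00343
Total = 0.0404. Share from q = 0.00352/0.0404 = 0.0873.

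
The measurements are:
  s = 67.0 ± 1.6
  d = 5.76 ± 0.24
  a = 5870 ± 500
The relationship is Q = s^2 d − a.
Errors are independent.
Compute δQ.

1710

Let p = s^2·d = 25900. δp/p = √((2·δs/s)² + (1·δd/d)²) = √(0.00228 + 0.00174) = 0.0634, so δp = 1640.
Q = p − a: δQ = √(δp² + δa²) = √(2.69e+06 + 2.5e+05) = 1710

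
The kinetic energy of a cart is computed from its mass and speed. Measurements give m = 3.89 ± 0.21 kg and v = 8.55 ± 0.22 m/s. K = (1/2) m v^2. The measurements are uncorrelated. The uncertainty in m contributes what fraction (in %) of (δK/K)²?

(δK/K)² = (1·δm/m)² + (2·δv/v)²
  m term: (1×0.0540)² = 0.00291
  v term: (2×0.0257)² = 0.00265
Total = 0.00556. Share from m = 0.00291/0.00556 = 0.524.

52.4%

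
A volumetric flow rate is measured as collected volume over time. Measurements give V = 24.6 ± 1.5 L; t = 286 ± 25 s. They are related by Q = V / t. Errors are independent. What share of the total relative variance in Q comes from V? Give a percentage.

(δQ/Q)² = (1·δV/V)² + (-1·δt/t)²
  V term: (1×0.0610)² = 0.00372
  t term: (-1×0.0874)² = 0.00764
Total = 0.0114. Share from V = 0.00372/0.0114 = 0.327.

32.7%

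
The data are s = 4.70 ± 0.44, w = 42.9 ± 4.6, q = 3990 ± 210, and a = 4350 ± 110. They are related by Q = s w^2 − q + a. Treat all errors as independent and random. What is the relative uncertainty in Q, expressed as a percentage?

Let p = s·w^2 = 8650. δp/p = √((1·δs/s)² + (2·δw/w)²) = √(0.00876 + 0.0460) = 0.234, so δp = 2020.
Q = p − q + a: δQ = √(δp² + δq² + δa²) = √(4.1e+06 + 44100 + 12100) = 2040
Q = 9010, so δQ/Q = 2040/9010 = 0.226.

22.6%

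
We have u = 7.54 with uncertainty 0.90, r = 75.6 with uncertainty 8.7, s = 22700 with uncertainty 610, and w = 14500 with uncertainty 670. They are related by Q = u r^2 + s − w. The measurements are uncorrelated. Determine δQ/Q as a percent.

21.9%

Let p = u·r^2 = 43100. δp/p = √((1·δu/u)² + (2·δr/r)²) = √(0.0142 + 0.0530) = 0.259, so δp = 11200.
Q = p + s − w: δQ = √(δp² + δs² + δw²) = √(1.25e+08 + 3.72e+05 + 4.49e+05) = 11200
Q = 51300, so δQ/Q = 11200/51300 = 0.219.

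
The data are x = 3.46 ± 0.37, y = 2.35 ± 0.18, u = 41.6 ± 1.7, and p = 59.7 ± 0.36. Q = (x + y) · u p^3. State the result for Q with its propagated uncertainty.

Let w = x + y = 5.81. δw = √(δx² + δy²) = √(0.137 + 0.0324) = 0.411, so δw/w = 0.0708.
Q is then a monomial in w, u, p:
δQ/Q = √((δw/w)² + (1·δu/u)² + (3·δp/p)²) = √(0.00502 + 0.00167 + 0.000327) = 0.0837
Q = 5.14e+07, so δQ = 0.0837 × 5.14e+07 = 4.31e+06.

(5.14 ± 0.431) × 10^7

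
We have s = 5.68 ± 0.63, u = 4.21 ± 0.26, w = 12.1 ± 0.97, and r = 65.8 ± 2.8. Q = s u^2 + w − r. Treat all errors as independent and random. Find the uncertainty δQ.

17.0

Let p = s·u^2 = 101. δp/p = √((1·δs/s)² + (2·δu/u)²) = √(0.0123 + 0.0153) = 0.166, so δp = 16.7.
Q = p + w − r: δQ = √(δp² + δw² + δr²) = √(279 + 0.941 + 7.84) = 17.0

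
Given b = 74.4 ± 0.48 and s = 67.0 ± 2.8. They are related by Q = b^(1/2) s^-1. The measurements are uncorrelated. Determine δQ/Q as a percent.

4.19%

Each factor contributes (exponent × relative error)² to (δQ/Q)²:
  (½·δb/b)² = (0.5×0.00645)² = 1.04e-05;  (-1·δs/s)² = (-1×0.0418)² = 0.00175
δQ/Q = √(0.00176) = 0.0419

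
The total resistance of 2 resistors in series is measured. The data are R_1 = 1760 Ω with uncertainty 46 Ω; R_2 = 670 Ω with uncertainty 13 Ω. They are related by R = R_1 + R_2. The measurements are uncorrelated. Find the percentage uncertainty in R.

Sums and differences: (δR)² = Σ (cᵢ δxᵢ)².
  (δR_1)² = 2120;  (δR_2)² = 169
δR = √(2280) = 47.8 Ω
R = 2430 Ω, so δR/R = 47.8/2430 = 0.0197.

1.97%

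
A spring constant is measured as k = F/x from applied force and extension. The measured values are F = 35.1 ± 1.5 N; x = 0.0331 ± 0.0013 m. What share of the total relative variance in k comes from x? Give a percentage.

(δk/k)² = (1·δF/F)² + (-1·δx/x)²
  F term: (1×0.0427)² = 0.00183
  x term: (-1×0.0393)² = 0.00154
Total = 0.00337. Share from x = 0.00154/0.00337 = 0.458.

45.8%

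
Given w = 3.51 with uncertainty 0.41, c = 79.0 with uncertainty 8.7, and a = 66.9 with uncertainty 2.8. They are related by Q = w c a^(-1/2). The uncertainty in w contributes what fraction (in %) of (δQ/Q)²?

(δQ/Q)² = (1·δw/w)² + (1·δc/c)² + (−½·δa/a)²
  w term: (1×0.117)² = 0.0136
  c term: (1×0.110)² = 0.0121
  a term: (-0.5×0.0419)² = 0.000438
Total = 0.0262. Share from w = 0.0136/0.0262 = 0.521.

52.1%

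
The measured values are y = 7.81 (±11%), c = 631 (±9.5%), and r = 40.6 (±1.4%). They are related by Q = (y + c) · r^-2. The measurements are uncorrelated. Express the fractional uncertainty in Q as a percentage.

9.79%

Let u = y + c = 639. δu = √(δy² + δc²) = √(0.738 + 3590) = 60.0, so δu/u = 0.0938.
Q is then a monomial in u, r:
δQ/Q = √((δu/u)² + (-2·δr/r)²) = √(0.00881 + 0.000784) = 0.0979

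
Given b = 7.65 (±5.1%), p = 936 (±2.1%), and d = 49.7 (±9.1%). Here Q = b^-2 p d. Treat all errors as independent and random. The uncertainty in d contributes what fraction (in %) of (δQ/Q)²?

(δQ/Q)² = (-2·δb/b)² + (1·δp/p)² + (1·δd/d)²
  b term: (-2×0.0510)² = 0.0104
  p term: (1×0.0210)² = 0.000441
  d term: (1×0.0910)² = 0.00828
Total = 0.0191. Share from d = 0.00828/0.0191 = 0.433.

43.3%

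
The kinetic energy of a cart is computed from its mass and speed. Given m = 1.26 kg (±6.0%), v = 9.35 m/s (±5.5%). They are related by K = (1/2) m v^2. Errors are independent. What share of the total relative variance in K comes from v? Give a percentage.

77.1%

(δK/K)² = (1·δm/m)² + (2·δv/v)²
  m term: (1×0.0600)² = 0.00360
  v term: (2×0.0550)² = 0.0121
Total = 0.0157. Share from v = 0.0121/0.0157 = 0.771.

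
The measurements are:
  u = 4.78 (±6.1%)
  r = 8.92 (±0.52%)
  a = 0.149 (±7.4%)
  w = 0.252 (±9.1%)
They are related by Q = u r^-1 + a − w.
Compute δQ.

0.0415

Let p = u·r^-1 = 0.536. δp/p = √((1·δu/u)² + (-1·δr/r)²) = √(0.00372 + 2.7e-05) = 0.0612, so δp = 0.0328.
Q = p + a − w: δQ = √(δp² + δa² + δw²) = √(0.00108 + 0.000122 + 0.000526) = 0.0415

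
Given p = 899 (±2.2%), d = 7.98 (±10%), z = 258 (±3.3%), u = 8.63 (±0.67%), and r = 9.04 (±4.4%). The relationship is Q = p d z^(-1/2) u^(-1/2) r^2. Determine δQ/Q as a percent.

13.6%

Relative error in a monomial: (δQ/Q)² = Σ (nᵢ · δxᵢ/xᵢ)².
  (1·δp/p)² = (1×0.0220)² = 0.000484;  (1·δd/d)² = (1×0.100)² = 0.0100;  (−½·δz/z)² = (-0.5×0.0330)² = 0.000272;  (−½·δu/u)² = (-0.5×0.00670)² = 1.12e-05;  (2·δr/r)² = (2×0.0440)² = 0.00774
δQ/Q = √(0.0185) = 0.136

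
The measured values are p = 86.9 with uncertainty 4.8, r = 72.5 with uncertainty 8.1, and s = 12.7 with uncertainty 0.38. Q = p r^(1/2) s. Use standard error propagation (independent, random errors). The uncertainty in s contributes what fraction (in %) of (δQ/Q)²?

12.7%

(δQ/Q)² = (1·δp/p)² + (½·δr/r)² + (1·δs/s)²
  p term: (1×0.0552)² = 0.00305
  r term: (0.5×0.112)² = 0.00312
  s term: (1×0.0299)² = 0.000895
Total = 0.00707. Share from s = 0.000895/0.00707 = 0.127.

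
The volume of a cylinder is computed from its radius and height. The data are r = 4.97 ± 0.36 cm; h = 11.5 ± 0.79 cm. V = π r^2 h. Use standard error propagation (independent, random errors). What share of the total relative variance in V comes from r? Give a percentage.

(δV/V)² = (2·δr/r)² + (1·δh/h)²
  r term: (2×0.0724)² = 0.0210
  h term: (1×0.0687)² = 0.00472
Total = 0.0257. Share from r = 0.0210/0.0257 = 0.816.

81.6%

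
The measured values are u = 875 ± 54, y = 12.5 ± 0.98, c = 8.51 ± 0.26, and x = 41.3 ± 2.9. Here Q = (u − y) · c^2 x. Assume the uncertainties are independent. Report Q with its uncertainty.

(2.58 ± 0.289) × 10^6

Let w = u − y = 862. δw = √(δu² + δy²) = √(2920 + 0.960) = 54.0, so δw/w = 0.0626.
Q is then a monomial in w, c, x:
δQ/Q = √((δw/w)² + (2·δc/c)² + (1·δx/x)²) = √(0.00392 + 0.00373 + 0.00493) = 0.112
Q = 2.58e+06, so δQ = 0.112 × 2.58e+06 = 2.89e+05.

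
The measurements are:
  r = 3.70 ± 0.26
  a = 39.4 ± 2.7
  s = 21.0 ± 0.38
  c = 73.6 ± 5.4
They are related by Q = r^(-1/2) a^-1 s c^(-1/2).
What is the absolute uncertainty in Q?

0.00282

Q is a product of powers, so relative uncertainties combine in quadrature:
  (−½·δr/r)² = (-0.5×0.0703)² = 0.00123;  (-1·δa/a)² = (-1×0.0685)² = 0.00470;  (1·δs/s)² = (1×0.0181)² = 0.000327;  (−½·δc/c)² = (-0.5×0.0734)² = 0.00135
δQ/Q = √(0.00760) = 0.0872
Q = 0.0323, so δQ = 0.0872 × 0.0323 = 0.00282.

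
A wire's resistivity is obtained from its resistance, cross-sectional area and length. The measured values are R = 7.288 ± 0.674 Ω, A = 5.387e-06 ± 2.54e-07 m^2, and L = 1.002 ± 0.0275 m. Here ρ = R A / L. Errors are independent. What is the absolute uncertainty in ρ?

4.21e-06 Ω·m

Each factor contributes (exponent × relative error)² to (δρ/ρ)²:
  (1·δR/R)² = (1×0.0925)² = 0.00855;  (1·δA/A)² = (1×0.0472)² = 0.00222;  (-1·δL/L)² = (-1×0.0274)² = 0.000753
δρ/ρ = √(0.0115) = 0.107
ρ = 3.918e-05 Ω·m, so δρ = 0.107 × 3.918e-05 = 4.21e-06 Ω·m.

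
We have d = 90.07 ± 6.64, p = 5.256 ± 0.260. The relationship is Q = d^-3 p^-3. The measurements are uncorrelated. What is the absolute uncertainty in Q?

Since Q is a product/quotient, work with relative uncertainties:
  (-3·δd/d)² = (-3×0.0737)² = 0.0489;  (-3·δp/p)² = (-3×0.0495)² = 0.0220
δQ/Q = √(0.0709) = 0.266
Q = 9.425e-09, so δQ = 0.266 × 9.425e-09 = 2.51e-09.

2.51e-09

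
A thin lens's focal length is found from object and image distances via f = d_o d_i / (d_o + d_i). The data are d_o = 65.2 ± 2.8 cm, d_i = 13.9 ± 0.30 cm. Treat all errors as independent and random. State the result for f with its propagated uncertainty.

11.5 ± 0.221 cm

∂f/∂d_o = (d_i/(d_o+d_i))² = 0.0309;  ∂f/∂d_i = (d_o/(d_o+d_i))² = 0.679
δf = √((∂f/∂d_o · δd_o)² + (∂f/∂d_i · δd_i)²) = √(0.00748 + 0.0415) = 0.221 cm
f = 11.5 cm.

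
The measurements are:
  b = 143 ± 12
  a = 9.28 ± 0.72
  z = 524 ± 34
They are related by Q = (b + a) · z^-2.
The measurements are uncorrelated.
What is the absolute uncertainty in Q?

Let u = b + a = 152. δu = √(δb² + δa²) = √(144 + 0.518) = 12.0, so δu/u = 0.0789.
Q is then a monomial in u, z:
δQ/Q = √((δu/u)² + (-2·δz/z)²) = √(0.00623 + 0.0168) = 0.152
Q = 0.000555, so δQ = 0.152 × 0.000555 = 8.42e-05.

8.42e-05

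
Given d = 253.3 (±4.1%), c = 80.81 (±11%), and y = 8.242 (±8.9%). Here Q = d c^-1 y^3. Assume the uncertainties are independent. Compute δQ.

512

For a monomial Q ∝ d, c^-1, y^3, fractional errors add in quadrature:
  (1·δd/d)² = (1×0.0410)² = 0.00168;  (-1·δc/c)² = (-1×0.110)² = 0.0121;  (3·δy/y)² = (3×0.0890)² = 0.0713
δQ/Q = √(0.0851) = 0.292
Q = 1755, so δQ = 0.292 × 1755 = 512.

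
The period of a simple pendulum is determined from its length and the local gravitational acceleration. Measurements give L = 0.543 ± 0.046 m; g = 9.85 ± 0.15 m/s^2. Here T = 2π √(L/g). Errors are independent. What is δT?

For a monomial T ∝ L^(1/2), g^(-1/2), fractional errors add in quadrature:
  (½·δL/L)² = (0.5×0.0847)² = 0.00179;  (−½·δg/g)² = (-0.5×0.0152)² = 5.8e-05
δT/T = √(0.00185) = 0.0430
T = 1.48 s, so δT = 0.0430 × 1.48 = 0.0635 s.

0.0635 s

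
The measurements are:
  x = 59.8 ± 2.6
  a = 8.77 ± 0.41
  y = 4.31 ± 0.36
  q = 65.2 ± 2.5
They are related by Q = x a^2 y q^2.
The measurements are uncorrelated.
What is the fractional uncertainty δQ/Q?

0.153

Products/powers → add relative errors in quadrature, weighted by exponent:
  (1·δx/x)² = (1×0.0435)² = 0.00189;  (2·δa/a)² = (2×0.0468)² = 0.00874;  (1·δy/y)² = (1×0.0835)² = 0.00698;  (2·δq/q)² = (2×0.0383)² = 0.00588
δQ/Q = √(0.0235) = 0.153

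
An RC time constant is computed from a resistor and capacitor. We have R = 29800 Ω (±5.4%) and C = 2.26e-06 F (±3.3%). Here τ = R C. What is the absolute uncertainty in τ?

0.00426 s

τ is a product of powers, so relative uncertainties combine in quadrature:
  (1·δR/R)² = (1×0.0540)² = 0.00292;  (1·δC/C)² = (1×0.0330)² = 0.00109
δτ/τ = √(0.00401) = 0.0633
τ = 0.0673 s, so δτ = 0.0633 × 0.0673 = 0.00426 s.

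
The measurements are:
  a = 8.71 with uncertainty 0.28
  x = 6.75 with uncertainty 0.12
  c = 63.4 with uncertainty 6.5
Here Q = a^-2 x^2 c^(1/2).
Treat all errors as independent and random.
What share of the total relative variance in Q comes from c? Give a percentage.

(δQ/Q)² = (-2·δa/a)² + (2·δx/x)² + (½·δc/c)²
  a term: (-2×0.0321)² = 0.00413
  x term: (2×0.0178)² = 0.00126
  c term: (0.5×0.103)² = 0.00263
Total = 0.00803. Share from c = 0.00263/0.00803 = 0.327.

32.7%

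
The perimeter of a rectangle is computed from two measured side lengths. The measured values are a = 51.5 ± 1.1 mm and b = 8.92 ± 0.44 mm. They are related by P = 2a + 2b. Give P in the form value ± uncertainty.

Sums and differences: (δP)² = Σ (cᵢ δxᵢ)².
  (2·δa)² = 4.84;  (2·δb)² = 0.774
δP = √(5.61) = 2.37 mm
P = 121 mm.

121 ± 2.37 mm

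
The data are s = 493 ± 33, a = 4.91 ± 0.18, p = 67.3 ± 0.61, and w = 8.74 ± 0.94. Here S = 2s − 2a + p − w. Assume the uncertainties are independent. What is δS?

Absolute uncertainties add in quadrature for a linear combination:
  (2·δs)² = 4360;  (2·δa)² = 0.130;  (δp)² = 0.372;  (δw)² = 0.884
δS = √(4360) = 66.0

66.0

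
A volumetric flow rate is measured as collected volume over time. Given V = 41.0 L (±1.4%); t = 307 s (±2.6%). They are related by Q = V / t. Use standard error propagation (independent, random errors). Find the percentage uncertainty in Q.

Since Q is a product/quotient, work with relative uncertainties:
  (1·δV/V)² = (1×0.0140)² = 0.000196;  (-1·δt/t)² = (-1×0.0260)² = 0.000676
δQ/Q = √(0.000872) = 0.0295

2.95%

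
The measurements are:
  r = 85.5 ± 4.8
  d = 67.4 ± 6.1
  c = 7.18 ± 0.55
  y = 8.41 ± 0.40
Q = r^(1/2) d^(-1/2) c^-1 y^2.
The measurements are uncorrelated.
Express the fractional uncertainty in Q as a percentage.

Q is a product of powers, so relative uncertainties combine in quadrature:
  (½·δr/r)² = (0.5×0.0561)² = 0.000788;  (−½·δd/d)² = (-0.5×0.0905)² = 0.00205;  (-1·δc/c)² = (-1×0.0766)² = 0.00587;  (2·δy/y)² = (2×0.0476)² = 0.00905
δQ/Q = √(0.0178) = 0.133

13.3%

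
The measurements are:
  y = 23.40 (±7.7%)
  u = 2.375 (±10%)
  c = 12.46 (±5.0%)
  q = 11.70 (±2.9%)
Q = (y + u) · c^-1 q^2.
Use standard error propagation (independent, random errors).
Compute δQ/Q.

0.104

Let w = y + u = 25.77. δw = √(δy² + δu²) = √(3.25 + 0.0564) = 1.82, so δw/w = 0.0705.
Q is then a monomial in w, c, q:
δQ/Q = √((δw/w)² + (-1·δc/c)² + (2·δq/q)²) = √(0.00497 + 0.00250 + 0.00336) = 0.104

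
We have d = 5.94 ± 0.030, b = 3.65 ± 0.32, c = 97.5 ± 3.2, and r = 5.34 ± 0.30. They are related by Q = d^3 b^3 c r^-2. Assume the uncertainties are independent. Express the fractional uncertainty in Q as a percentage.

28.8%

Relative error in a monomial: (δQ/Q)² = Σ (nᵢ · δxᵢ/xᵢ)².
  (3·δd/d)² = (3×0.00505)² = 0.000230;  (3·δb/b)² = (3×0.0877)² = 0.0692;  (1·δc/c)² = (1×0.0328)² = 0.00108;  (-2·δr/r)² = (-2×0.0562)² = 0.0126
δQ/Q = √(0.0831) = 0.288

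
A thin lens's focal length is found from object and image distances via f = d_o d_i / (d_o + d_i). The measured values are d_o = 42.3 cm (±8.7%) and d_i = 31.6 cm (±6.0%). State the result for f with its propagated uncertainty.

18.1 ± 0.916 cm

∂f/∂d_o = (d_i/(d_o+d_i))² = 0.183;  ∂f/∂d_i = (d_o/(d_o+d_i))² = 0.328
δf = √((∂f/∂d_o · δd_o)² + (∂f/∂d_i · δd_i)²) = √(0.453 + 0.386) = 0.916 cm
f = 18.1 cm.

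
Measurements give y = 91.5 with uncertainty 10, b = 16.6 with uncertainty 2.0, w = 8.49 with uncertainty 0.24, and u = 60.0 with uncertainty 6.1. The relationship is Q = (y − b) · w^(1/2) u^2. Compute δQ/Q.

0.245

Let h = y − b = 74.9. δh = √(δy² + δb²) = √(100 + 4.00) = 10.2, so δh/h = 0.136.
Q is then a monomial in h, w, u:
δQ/Q = √((δh/h)² + (½·δw/w)² + (2·δu/u)²) = √(0.0185 + 0.000200 + 0.0413) = 0.245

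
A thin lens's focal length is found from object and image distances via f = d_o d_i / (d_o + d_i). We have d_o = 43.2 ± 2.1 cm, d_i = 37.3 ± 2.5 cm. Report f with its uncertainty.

∂f/∂d_o = (d_i/(d_o+d_i))² = 0.215;  ∂f/∂d_i = (d_o/(d_o+d_i))² = 0.288
δf = √((∂f/∂d_o · δd_o)² + (∂f/∂d_i · δd_i)²) = √(0.203 + 0.518) = 0.849 cm
f = 20.0 cm.

20.0 ± 0.849 cm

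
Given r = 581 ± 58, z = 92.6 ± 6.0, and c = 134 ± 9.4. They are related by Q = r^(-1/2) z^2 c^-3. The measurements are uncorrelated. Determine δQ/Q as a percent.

25.2%

Q is a product of powers, so relative uncertainties combine in quadrature:
  (−½·δr/r)² = (-0.5×0.0998)² = 0.00249;  (2·δz/z)² = (2×0.0648)² = 0.0168;  (-3·δc/c)² = (-3×0.0701)² = 0.0443
δQ/Q = √(0.0636) = 0.252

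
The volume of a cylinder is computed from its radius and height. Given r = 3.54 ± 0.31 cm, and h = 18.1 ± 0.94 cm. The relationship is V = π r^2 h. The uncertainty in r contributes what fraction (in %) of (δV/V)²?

91.9%

(δV/V)² = (2·δr/r)² + (1·δh/h)²
  r term: (2×0.0876)² = 0.0307
  h term: (1×0.0519)² = 0.00270
Total = 0.0334. Share from r = 0.0307/0.0334 = 0.919.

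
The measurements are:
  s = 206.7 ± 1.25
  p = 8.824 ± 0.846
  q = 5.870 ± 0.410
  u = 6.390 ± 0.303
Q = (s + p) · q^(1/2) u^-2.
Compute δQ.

Let w = s + p = 215.5. δw = √(δs² + δp²) = √(1.56 + 0.716) = 1.51, so δw/w = 0.00700.
Q is then a monomial in w, q, u:
δQ/Q = √((δw/w)² + (½·δq/q)² + (-2·δu/u)²) = √(4.9e-05 + 0.00122 + 0.00899) = 0.101
Q = 12.79, so δQ = 0.101 × 12.79 = 1.30.

1.30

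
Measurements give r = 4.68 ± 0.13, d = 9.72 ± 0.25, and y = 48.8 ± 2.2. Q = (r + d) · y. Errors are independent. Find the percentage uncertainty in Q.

4.91%

Let u = r + d = 14.4. δu = √(δr² + δd²) = √(0.0169 + 0.0625) = 0.282, so δu/u = 0.0196.
Q is then a monomial in u, y:
δQ/Q = √((δu/u)² + (1·δy/y)²) = √(0.000383 + 0.00203) = 0.0491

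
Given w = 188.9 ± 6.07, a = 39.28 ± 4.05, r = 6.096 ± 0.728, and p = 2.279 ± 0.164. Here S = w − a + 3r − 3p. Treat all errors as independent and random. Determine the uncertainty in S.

7.63

S is a linear combination, so absolute uncertainties add in quadrature:
  (δw)² = 36.8;  (δa)² = 16.4;  (3·δr)² = 4.77;  (3·δp)² = 0.242
δS = √(58.3) = 7.63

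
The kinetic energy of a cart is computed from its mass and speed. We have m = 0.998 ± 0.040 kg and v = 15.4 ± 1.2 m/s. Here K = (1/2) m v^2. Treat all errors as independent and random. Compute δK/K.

For a monomial K ∝ m, v^2, fractional errors add in quadrature:
  (1·δm/m)² = (1×0.0401)² = 0.00161;  (2·δv/v)² = (2×0.0779)² = 0.0243
δK/K = √(0.0259) = 0.161

0.161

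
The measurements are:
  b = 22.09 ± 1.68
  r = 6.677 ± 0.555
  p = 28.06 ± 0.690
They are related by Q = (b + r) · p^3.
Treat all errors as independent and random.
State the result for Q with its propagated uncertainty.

Let u = b + r = 28.77. δu = √(δb² + δr²) = √(2.82 + 0.308) = 1.77, so δu/u = 0.0615.
Q is then a monomial in u, p:
δQ/Q = √((δu/u)² + (3·δp/p)²) = √(0.00378 + 0.00544) = 0.0960
Q = 635600, so δQ = 0.0960 × 635600 = 61000.

635600 ± 61000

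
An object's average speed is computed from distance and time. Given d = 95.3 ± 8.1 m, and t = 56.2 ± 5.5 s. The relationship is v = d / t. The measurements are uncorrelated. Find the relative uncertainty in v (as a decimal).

0.130

Since v is a product/quotient, work with relative uncertainties:
  (1·δd/d)² = (1×0.0850)² = 0.00722;  (-1·δt/t)² = (-1×0.0979)² = 0.00958
δv/v = √(0.0168) = 0.130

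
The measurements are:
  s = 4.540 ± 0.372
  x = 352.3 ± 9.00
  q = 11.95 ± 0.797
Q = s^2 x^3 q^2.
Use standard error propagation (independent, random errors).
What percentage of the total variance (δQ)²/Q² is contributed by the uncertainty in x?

(δQ/Q)² = (2·δs/s)² + (3·δx/x)² + (2·δq/q)²
  s term: (2×0.0819)² = 0.0269
  x term: (3×0.0255)² = 0.00587
  q term: (2×0.0667)² = 0.0178
Total = 0.0505. Share from x = 0.00587/0.0505 = 0.116.

11.6%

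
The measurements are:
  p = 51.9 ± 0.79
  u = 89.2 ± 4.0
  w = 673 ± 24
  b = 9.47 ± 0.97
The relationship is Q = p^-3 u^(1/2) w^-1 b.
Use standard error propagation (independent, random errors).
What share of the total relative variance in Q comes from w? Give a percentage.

(δQ/Q)² = (-3·δp/p)² + (½·δu/u)² + (-1·δw/w)² + (1·δb/b)²
  p term: (-3×0.0152)² = 0.00209
  u term: (0.5×0.0448)² = 0.000503
  w term: (-1×0.0357)² = 0.00127
  b term: (1×0.102)² = 0.0105
Total = 0.0144. Share from w = 0.00127/0.0144 = 0.0886.

8.86%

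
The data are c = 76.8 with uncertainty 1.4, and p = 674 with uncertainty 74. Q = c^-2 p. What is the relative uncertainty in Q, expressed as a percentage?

11.6%

Products/powers → add relative errors in quadrature, weighted by exponent:
  (-2·δc/c)² = (-2×0.0182)² = 0.00133;  (1·δp/p)² = (1×0.110)² = 0.0121
δQ/Q = √(0.0134) = 0.116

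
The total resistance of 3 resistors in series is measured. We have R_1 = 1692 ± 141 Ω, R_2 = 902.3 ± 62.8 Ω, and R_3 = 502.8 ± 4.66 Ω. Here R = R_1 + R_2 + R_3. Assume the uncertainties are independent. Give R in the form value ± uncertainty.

R is a linear combination, so absolute uncertainties add in quadrature:
  (δR_1)² = 19900;  (δR_2)² = 3940;  (δR_3)² = 21.7
δR = √(23800) = 154 Ω
R = 3097 Ω.

3097 ± 154 Ω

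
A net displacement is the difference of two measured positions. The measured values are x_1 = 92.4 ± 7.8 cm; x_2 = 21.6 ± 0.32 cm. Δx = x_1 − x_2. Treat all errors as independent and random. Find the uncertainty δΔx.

Δx is a linear combination, so absolute uncertainties add in quadrature:
  (δx_1)² = 60.8;  (δx_2)² = 0.102
δΔx = √(60.9) = 7.81 cm

7.81 cm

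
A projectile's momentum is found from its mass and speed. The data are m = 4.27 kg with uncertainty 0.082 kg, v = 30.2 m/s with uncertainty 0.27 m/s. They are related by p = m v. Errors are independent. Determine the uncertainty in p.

2.73 kg·m/s

Since p is a product/quotient, work with relative uncertainties:
  (1·δm/m)² = (1×0.0192)² = 0.000369;  (1·δv/v)² = (1×0.00894)² = 7.99e-05
δp/p = √(0.000449) = 0.0212
p = 129 kg·m/s, so δp = 0.0212 × 129 = 2.73 kg·m/s.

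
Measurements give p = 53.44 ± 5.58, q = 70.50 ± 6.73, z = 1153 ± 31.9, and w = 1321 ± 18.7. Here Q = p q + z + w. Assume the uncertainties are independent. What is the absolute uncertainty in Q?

Let h = p·q = 3768. δh/h = √((1·δp/p)² + (1·δq/q)²) = √(0.0109 + 0.00911) = 0.141, so δh = 533.
Q = h + z + w: δQ = √(δh² + δz² + δw²) = √(2.84e+05 + 1020 + 350) = 534

534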